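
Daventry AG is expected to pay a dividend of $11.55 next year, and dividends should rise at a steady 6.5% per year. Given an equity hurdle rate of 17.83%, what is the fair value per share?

Gordon growth model: P₀ = D₁/(r − g), with D₁ = 11.55 given directly.
P₀ = 11.5500 / (0.1783 − 0.065) = 11.5500 / 0.1133 = 101.9417

$101.94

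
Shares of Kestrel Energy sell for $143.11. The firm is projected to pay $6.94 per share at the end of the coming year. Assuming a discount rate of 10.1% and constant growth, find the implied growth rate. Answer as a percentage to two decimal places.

From P₀ = D₁/(r − g), the implied growth is g = r − D₁/P₀.
g = 0.101 − 6.94/143.11 = 0.101 − 0.04849 = 0.05251

5.25%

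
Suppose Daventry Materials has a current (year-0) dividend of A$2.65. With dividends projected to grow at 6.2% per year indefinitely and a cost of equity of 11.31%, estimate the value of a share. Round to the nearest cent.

Gordon growth model: P₀ = D₁/(r − g). D₁ = 2.65 × (1 + 0.062) = 2.8143.
P₀ = 2.8143 / (0.1131 − 0.062) = 2.8143 / 0.0511 = 55.0744

A$55.07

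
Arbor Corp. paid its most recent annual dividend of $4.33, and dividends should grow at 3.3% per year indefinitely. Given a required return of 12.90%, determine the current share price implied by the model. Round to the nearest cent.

$46.59

Gordon growth model: P₀ = D₁/(r − g). D₁ = 4.33 × (1 + 0.033) = 4.4729.
P₀ = 4.4729 / (0.129 − 0.033) = 4.4729 / 0.096 = 46.5926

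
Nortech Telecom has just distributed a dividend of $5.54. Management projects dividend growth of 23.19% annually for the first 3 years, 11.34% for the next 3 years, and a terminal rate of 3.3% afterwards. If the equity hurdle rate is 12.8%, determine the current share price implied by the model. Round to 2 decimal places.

$116.43

Three-stage DDM. Project D₁…D_6; terminal Gordon value at t=6 with g = 0.033; discount at r = 0.128.
D_1 = 6.8247
D_2 = 8.4074
D_3 = 10.3571
D_4 = 11.5315
D_5 = 12.8392
D_6 = 14.2952
TV_6 = 14.7669/(0.128−0.033) = 155.4413
P₀ = Σ Dₜ/(1+r)ᵗ + TV_6/(1+r)^6 = 116.4262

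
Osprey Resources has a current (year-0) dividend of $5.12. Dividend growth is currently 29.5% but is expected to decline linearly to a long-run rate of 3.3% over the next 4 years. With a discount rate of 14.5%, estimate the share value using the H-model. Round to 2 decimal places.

H-model: P₀ = D₀[(1+g_L) + H(g_S−g_L)]/(r−g_L), with H = 4/2 = 2.
P₀ = 5.12 × [(1+0.033) + 2×(0.295−0.033)] / (0.145−0.033)
   = 5.12 × 1.5570 / 0.112 = 71.1771

$71.18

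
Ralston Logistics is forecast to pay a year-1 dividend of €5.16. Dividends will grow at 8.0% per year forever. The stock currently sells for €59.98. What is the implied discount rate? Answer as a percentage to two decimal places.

16.60%

Rearranging the constant-growth DDM: r = D₁/P₀ + g.
r = 5.1600 / 59.98 + 0.08 = 0.08603 + 0.08 = 0.16603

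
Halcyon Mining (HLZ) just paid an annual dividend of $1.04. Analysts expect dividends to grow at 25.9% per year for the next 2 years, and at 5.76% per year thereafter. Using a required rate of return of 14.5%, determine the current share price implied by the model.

$17.62

Two-stage DDM. Project D₁…D_2 at 0.259, terminal growth 0.0576, discount at r = 0.145.
D_1 = 1.3094
D_2 = 1.6485
Terminal value at t=2: TV = D_3/(r−g) = 1.7434/(0.145−0.0576) = 19.9478
P₀ = 1.3094/(1+0.145)^1 + 1.6485/(1+0.145)^2 + 19.9478/(1+0.145)^2 = 17.6164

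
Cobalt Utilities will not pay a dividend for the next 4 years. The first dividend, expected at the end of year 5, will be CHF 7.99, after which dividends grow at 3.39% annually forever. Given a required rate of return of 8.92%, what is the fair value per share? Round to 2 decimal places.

CHF 102.66

Deferred-dividend DDM. At t=4 the remaining stream is a growing perpetuity with first payment D_5 = 7.99.
V_4 = D_5/(r−g) = 7.99/(0.0892−0.0339) = 144.4846
P₀ = V_4/(1+r)^4 = 144.4846/(1+0.0892)^4 = 102.6576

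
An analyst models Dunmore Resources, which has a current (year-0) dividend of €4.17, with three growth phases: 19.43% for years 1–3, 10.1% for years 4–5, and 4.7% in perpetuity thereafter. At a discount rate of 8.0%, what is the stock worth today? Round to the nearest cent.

Three-stage DDM. Project D₁…D_5; terminal Gordon value at t=5 with g = 0.047; discount at r = 0.08.
D_1 = 4.9802
D_2 = 5.9479
D_3 = 7.1036
D_4 = 7.8210
D_5 = 8.6109
TV_5 = 9.0157/(0.08−0.047) = 273.2019
P₀ = Σ Dₜ/(1+r)ᵗ + TV_5/(1+r)^5 = 212.8955

€212.90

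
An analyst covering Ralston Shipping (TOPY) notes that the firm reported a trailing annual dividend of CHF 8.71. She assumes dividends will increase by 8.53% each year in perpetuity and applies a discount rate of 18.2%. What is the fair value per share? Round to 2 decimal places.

Gordon growth model: P₀ = D₁/(r − g). D₁ = 8.71 × (1 + 0.0853) = 9.4530.
P₀ = 9.4530 / (0.182 − 0.0853) = 9.4530 / 0.0967 = 97.7556

CHF 97.76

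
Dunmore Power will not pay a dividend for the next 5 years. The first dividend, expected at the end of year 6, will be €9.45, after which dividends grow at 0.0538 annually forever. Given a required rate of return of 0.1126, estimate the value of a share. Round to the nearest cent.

Deferred-dividend DDM. At t=5 the remaining stream is a growing perpetuity with first payment D_6 = 9.45.
V_5 = D_6/(r−g) = 9.45/(0.1126−0.0538) = 160.7143
P₀ = V_5/(1+r)^5 = 160.7143/(1+0.1126)^5 = 94.2669

€94.27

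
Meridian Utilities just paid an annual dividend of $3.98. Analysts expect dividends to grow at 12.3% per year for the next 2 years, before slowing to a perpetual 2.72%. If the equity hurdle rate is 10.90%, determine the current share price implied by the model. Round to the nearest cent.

$59.36

Two-stage DDM. Project D₁…D_2 at 0.123, terminal growth 0.0272, discount at r = 0.109.
D_1 = 4.4695
D_2 = 5.0193
Terminal value at t=2: TV = D_3/(r−g) = 5.1558/(0.109−0.0272) = 63.0296
P₀ = 4.4695/(1+0.109)^1 + 5.0193/(1+0.109)^2 + 63.0296/(1+0.109)^2 = 59.3599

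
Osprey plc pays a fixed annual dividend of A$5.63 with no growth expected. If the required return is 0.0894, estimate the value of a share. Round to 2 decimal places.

Zero-growth DDM (perpetuity): P₀ = D/r = 5.63 / 0.0894 = 62.9754

A$62.98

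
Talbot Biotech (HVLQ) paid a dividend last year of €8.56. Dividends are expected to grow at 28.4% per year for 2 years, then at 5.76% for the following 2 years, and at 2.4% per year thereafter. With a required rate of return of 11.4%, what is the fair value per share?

Three-stage DDM. Project D₁…D_4; terminal Gordon value at t=4 with g = 0.024; discount at r = 0.114.
D_1 = 10.9910
D_2 = 14.1125
D_3 = 14.9254
D_4 = 15.7851
TV_4 = 16.1639/(0.114−0.024) = 179.5991
P₀ = Σ Dₜ/(1+r)ᵗ + TV_4/(1+r)^4 = 158.9013

€158.90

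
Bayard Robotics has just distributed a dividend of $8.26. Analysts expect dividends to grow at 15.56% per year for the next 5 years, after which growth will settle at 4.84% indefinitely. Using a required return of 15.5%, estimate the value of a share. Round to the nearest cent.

Two-stage DDM. Project D₁…D_5 at 0.1556, terminal growth 0.0484, discount at r = 0.155.
D_1 = 9.5453
D_2 = 11.0305
D_3 = 12.7468
D_4 = 14.7303
D_5 = 17.0223
Terminal value at t=5: TV = D_6/(r−g) = 17.8462/(0.155−0.0484) = 167.4124
P₀ = 9.5453/(1+0.155)^1 + 11.0305/(1+0.155)^2 + 12.7468/(1+0.155)^3 + 14.7303/(1+0.155)^4 + 17.0223/(1+0.155)^5 + 167.4124/(1+0.155)^5 = 122.8119

$122.81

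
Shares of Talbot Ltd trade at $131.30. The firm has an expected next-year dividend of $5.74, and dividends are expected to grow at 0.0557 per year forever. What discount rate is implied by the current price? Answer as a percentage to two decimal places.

9.94%

Rearranging the constant-growth DDM: r = D₁/P₀ + g.
r = 5.7400 / 131.30 + 0.0557 = 0.04372 + 0.0557 = 0.09942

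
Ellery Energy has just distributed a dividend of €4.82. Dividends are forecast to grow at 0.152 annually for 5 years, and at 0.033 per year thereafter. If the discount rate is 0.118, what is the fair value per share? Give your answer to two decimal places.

Two-stage DDM. Project D₁…D_5 at 0.152, terminal growth 0.033, discount at r = 0.118.
D_1 = 5.5526
D_2 = 6.3966
D_3 = 7.3689
D_4 = 8.4890
D_5 = 9.7793
Terminal value at t=5: TV = D_6/(r−g) = 10.1021/(0.118−0.033) = 118.8477
P₀ = 5.5526/(1+0.118)^1 + 6.3966/(1+0.118)^2 + 7.3689/(1+0.118)^3 + 8.4890/(1+0.118)^4 + 9.7793/(1+0.118)^5 + 118.8477/(1+0.118)^5 = 94.4327

€94.43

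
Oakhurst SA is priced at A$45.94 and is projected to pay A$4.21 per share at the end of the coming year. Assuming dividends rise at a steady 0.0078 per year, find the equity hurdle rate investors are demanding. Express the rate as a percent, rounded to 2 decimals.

9.94%

Rearranging the constant-growth DDM: r = D₁/P₀ + g.
r = 4.2100 / 45.94 + 0.0078 = 0.09164 + 0.0078 = 0.09944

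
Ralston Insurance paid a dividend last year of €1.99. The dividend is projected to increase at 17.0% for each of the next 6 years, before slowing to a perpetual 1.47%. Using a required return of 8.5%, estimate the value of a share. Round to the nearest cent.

€60.84

Two-stage DDM. Project D₁…D_6 at 0.17, terminal growth 0.0147, discount at r = 0.085.
D_1 = 2.3283
D_2 = 2.7241
D_3 = 3.1872
D_4 = 3.7290
D_5 = 4.3630
D_6 = 5.1047
Terminal value at t=6: TV = D_7/(r−g) = 5.1797/(0.085−0.0147) = 73.6802
P₀ = 2.3283/(1+0.085)^1 + 2.7241/(1+0.085)^2 + 3.1872/(1+0.085)^3 + 3.7290/(1+0.085)^4 + 4.3630/(1+0.085)^5 + 5.1047/(1+0.085)^6 + 73.6802/(1+0.085)^6 = 60.8383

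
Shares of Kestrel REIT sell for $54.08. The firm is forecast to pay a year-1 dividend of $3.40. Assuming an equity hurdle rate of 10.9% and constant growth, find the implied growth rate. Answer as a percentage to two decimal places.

From P₀ = D₁/(r − g), the implied growth is g = r − D₁/P₀.
g = 0.109 − 3.40/54.08 = 0.109 − 0.06287 = 0.04613

4.61%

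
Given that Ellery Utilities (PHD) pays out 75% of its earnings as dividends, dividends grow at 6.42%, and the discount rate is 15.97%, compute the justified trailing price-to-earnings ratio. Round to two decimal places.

Justified trailing P/E = b(1+g)/(r−g) = 0.75×(1+0.0642)/(0.1597−0.0642) = 8.3576

8.36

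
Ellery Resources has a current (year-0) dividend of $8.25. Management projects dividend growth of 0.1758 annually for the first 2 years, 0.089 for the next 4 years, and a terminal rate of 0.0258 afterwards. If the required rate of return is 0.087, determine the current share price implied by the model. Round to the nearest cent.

Three-stage DDM. Project D₁…D_6; terminal Gordon value at t=6 with g = 0.0258; discount at r = 0.087.
D_1 = 9.7004
D_2 = 11.4057
D_3 = 12.4208
D_4 = 13.5262
D_5 = 14.7301
D_6 = 16.0410
TV_6 = 16.4549/(0.087−0.0258) = 268.8708
P₀ = Σ Dₜ/(1+r)ᵗ + TV_6/(1+r)^6 = 220.3589

$220.36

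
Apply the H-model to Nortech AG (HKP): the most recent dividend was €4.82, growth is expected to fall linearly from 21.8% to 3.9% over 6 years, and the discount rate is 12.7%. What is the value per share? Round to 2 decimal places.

€86.32

H-model: P₀ = D₀[(1+g_L) + H(g_S−g_L)]/(r−g_L), with H = 6/2 = 3.
P₀ = 4.82 × [(1+0.039) + 3×(0.218−0.039)] / (0.127−0.039)
   = 4.82 × 1.5760 / 0.088 = 86.3218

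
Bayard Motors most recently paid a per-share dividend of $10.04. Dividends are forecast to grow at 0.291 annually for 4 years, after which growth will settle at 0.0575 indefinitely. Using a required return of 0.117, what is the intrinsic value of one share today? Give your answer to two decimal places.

Two-stage DDM. Project D₁…D_4 at 0.291, terminal growth 0.0575, discount at r = 0.117.
D_1 = 12.9616
D_2 = 16.7335
D_3 = 21.6029
D_4 = 27.8894
Terminal value at t=4: TV = D_5/(r−g) = 29.4930/(0.117−0.0575) = 495.6808
P₀ = 12.9616/(1+0.117)^1 + 16.7335/(1+0.117)^2 + 21.6029/(1+0.117)^3 + 27.8894/(1+0.117)^4 + 495.6808/(1+0.117)^4 = 376.8437

$376.84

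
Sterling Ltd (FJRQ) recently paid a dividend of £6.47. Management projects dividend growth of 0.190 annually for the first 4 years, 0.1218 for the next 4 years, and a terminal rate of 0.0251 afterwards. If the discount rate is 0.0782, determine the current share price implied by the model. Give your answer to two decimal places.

£292.95

Three-stage DDM. Project D₁…D_8; terminal Gordon value at t=8 with g = 0.0251; discount at r = 0.0782.
D_1 = 7.6993
D_2 = 9.1622
D_3 = 10.9030
D_4 = 12.9745
D_5 = 14.5548
D_6 = 16.3276
D_7 = 18.3163
D_8 = 20.5473
TV_8 = 21.0630/(0.0782−0.0251) = 396.6666
P₀ = Σ Dₜ/(1+r)ᵗ + TV_8/(1+r)^8 = 292.9514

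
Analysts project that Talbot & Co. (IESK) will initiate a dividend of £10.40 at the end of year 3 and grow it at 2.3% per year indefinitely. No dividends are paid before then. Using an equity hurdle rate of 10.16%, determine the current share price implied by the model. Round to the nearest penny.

Deferred-dividend DDM. At t=2 the remaining stream is a growing perpetuity with first payment D_3 = 10.40.
V_2 = D_3/(r−g) = 10.40/(0.1016−0.023) = 132.3155
P₀ = V_2/(1+r)^2 = 132.3155/(1+0.1016)^2 = 109.0342

£109.03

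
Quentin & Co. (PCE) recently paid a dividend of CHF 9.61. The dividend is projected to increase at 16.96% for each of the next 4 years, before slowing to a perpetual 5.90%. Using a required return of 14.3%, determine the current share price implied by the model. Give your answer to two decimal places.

Two-stage DDM. Project D₁…D_4 at 0.1696, terminal growth 0.059, discount at r = 0.143.
D_1 = 11.2399
D_2 = 13.1461
D_3 = 15.3757
D_4 = 17.9834
Terminal value at t=4: TV = D_5/(r−g) = 19.0445/(0.143−0.059) = 226.7198
P₀ = 11.2399/(1+0.143)^1 + 13.1461/(1+0.143)^2 + 15.3757/(1+0.143)^3 + 17.9834/(1+0.143)^4 + 226.7198/(1+0.143)^4 = 173.5617

CHF 173.56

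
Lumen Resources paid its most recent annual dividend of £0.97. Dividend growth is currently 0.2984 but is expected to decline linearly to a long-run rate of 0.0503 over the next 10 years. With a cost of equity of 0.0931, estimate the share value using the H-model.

H-model: P₀ = D₀[(1+g_L) + H(g_S−g_L)]/(r−g_L), with H = 10/2 = 5.
P₀ = 0.97 × [(1+0.0503) + 5×(0.2984−0.0503)] / (0.0931−0.0503)
   = 0.97 × 2.2908 / 0.0428 = 51.9177

£51.92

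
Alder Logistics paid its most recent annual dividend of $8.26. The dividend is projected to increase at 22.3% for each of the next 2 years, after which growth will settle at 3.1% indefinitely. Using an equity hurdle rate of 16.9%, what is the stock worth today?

Two-stage DDM. Project D₁…D_2 at 0.223, terminal growth 0.031, discount at r = 0.169.
D_1 = 10.1020
D_2 = 12.3547
Terminal value at t=2: TV = D_3/(r−g) = 12.7377/(0.169−0.031) = 92.3023
P₀ = 10.1020/(1+0.169)^1 + 12.3547/(1+0.169)^2 + 92.3023/(1+0.169)^2 = 85.2258

$85.23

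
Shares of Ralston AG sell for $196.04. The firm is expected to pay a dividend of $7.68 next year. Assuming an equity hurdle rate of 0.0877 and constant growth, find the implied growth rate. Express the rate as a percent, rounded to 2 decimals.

From P₀ = D₁/(r − g), the implied growth is g = r − D₁/P₀.
g = 0.0877 − 7.68/196.04 = 0.0877 − 0.03918 = 0.04852

4.85%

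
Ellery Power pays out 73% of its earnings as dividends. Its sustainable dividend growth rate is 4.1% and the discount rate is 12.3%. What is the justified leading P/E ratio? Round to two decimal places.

8.90

Justified leading P/E = b/(r−g) = 0.73/(0.123−0.041) = 8.9024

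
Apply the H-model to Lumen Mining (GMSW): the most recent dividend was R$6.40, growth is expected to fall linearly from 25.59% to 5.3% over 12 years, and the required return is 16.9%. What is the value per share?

R$125.26

H-model: P₀ = D₀[(1+g_L) + H(g_S−g_L)]/(r−g_L), with H = 12/2 = 6.
P₀ = 6.40 × [(1+0.053) + 6×(0.2559−0.053)] / (0.169−0.053)
   = 6.40 × 2.2704 / 0.116 = 125.2634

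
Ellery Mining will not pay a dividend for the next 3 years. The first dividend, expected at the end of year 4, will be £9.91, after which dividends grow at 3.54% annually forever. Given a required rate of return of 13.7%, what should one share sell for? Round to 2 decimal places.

£66.36

Deferred-dividend DDM. At t=3 the remaining stream is a growing perpetuity with first payment D_4 = 9.91.
V_3 = D_4/(r−g) = 9.91/(0.137−0.0354) = 97.5394
P₀ = V_3/(1+r)^3 = 97.5394/(1+0.137)^3 = 66.3588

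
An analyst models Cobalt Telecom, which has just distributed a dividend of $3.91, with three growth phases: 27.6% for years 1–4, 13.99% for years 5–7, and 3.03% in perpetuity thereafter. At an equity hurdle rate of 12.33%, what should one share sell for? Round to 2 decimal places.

$117.21

Three-stage DDM. Project D₁…D_7; terminal Gordon value at t=7 with g = 0.0303; discount at r = 0.1233.
D_1 = 4.9892
D_2 = 6.3662
D_3 = 8.1232
D_4 = 10.3652
D_5 = 11.8153
D_6 = 13.4683
D_7 = 15.3525
TV_7 = 15.8177/(0.1233−0.0303) = 170.0828
P₀ = Σ Dₜ/(1+r)ᵗ + TV_7/(1+r)^7 = 117.2104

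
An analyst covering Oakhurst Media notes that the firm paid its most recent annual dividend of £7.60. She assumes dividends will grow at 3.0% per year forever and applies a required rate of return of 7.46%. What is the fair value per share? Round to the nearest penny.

Gordon growth model: P₀ = D₁/(r − g). D₁ = 7.60 × (1 + 0.03) = 7.8280.
P₀ = 7.8280 / (0.0746 − 0.03) = 7.8280 / 0.0446 = 175.5157

£175.52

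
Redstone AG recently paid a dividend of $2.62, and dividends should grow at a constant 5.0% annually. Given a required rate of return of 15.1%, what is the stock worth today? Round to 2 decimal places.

$27.24

Gordon growth model: P₀ = D₁/(r − g). D₁ = 2.62 × (1 + 0.05) = 2.7510.
P₀ = 2.7510 / (0.151 − 0.05) = 2.7510 / 0.101 = 27.2376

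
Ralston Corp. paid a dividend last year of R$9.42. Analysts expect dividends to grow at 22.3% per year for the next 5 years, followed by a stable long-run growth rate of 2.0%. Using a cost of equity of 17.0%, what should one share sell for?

R$133.84

Two-stage DDM. Project D₁…D_5 at 0.223, terminal growth 0.02, discount at r = 0.17.
D_1 = 11.5207
D_2 = 14.0898
D_3 = 17.2318
D_4 = 21.0745
D_5 = 25.7741
Terminal value at t=5: TV = D_6/(r−g) = 26.2896/(0.17−0.02) = 175.2638
P₀ = 11.5207/(1+0.17)^1 + 14.0898/(1+0.17)^2 + 17.2318/(1+0.17)^3 + 21.0745/(1+0.17)^4 + 25.7741/(1+0.17)^5 + 175.2638/(1+0.17)^5 = 133.8405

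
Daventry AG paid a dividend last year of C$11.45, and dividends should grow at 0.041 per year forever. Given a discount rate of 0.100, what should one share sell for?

C$202.02

Gordon growth model: P₀ = D₁/(r − g). D₁ = 11.45 × (1 + 0.041) = 11.9194.
P₀ = 11.9194 / (0.1 − 0.041) = 11.9194 / 0.059 = 202.0246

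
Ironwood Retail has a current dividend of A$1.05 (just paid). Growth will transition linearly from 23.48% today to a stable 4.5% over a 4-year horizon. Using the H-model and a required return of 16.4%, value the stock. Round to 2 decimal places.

H-model: P₀ = D₀[(1+g_L) + H(g_S−g_L)]/(r−g_L), with H = 4/2 = 2.
P₀ = 1.05 × [(1+0.045) + 2×(0.2348−0.045)] / (0.164−0.045)
   = 1.05 × 1.4246 / 0.119 = 12.5700

A$12.57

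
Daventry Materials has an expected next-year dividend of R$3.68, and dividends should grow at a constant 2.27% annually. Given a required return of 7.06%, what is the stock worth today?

R$76.83

Gordon growth model: P₀ = D₁/(r − g), with D₁ = 3.68 given directly.
P₀ = 3.6800 / (0.0706 − 0.0227) = 3.6800 / 0.0479 = 76.8267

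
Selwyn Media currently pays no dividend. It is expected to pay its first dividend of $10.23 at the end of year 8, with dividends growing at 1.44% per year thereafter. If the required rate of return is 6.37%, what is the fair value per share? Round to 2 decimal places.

Deferred-dividend DDM. At t=7 the remaining stream is a growing perpetuity with first payment D_8 = 10.23.
V_7 = D_8/(r−g) = 10.23/(0.0637−0.0144) = 207.5051
P₀ = V_7/(1+r)^7 = 207.5051/(1+0.0637)^7 = 134.6774

$134.68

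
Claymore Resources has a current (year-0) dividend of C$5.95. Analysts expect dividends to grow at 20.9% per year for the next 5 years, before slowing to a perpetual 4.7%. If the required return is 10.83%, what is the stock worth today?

Two-stage DDM. Project D₁…D_5 at 0.209, terminal growth 0.047, discount at r = 0.1083.
D_1 = 7.1936
D_2 = 8.6970
D_3 = 10.5147
D_4 = 12.7122
D_5 = 15.3691
Terminal value at t=5: TV = D_6/(r−g) = 16.0914/(0.1083−0.047) = 262.5032
P₀ = 7.1936/(1+0.1083)^1 + 8.6970/(1+0.1083)^2 + 10.5147/(1+0.1083)^3 + 12.7122/(1+0.1083)^4 + 15.3691/(1+0.1083)^5 + 262.5032/(1+0.1083)^5 = 195.8924

C$195.89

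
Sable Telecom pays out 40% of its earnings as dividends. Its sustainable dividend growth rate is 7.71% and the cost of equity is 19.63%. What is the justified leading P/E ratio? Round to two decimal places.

Justified leading P/E = b/(r−g) = 0.40/(0.1963−0.0771) = 3.3557

3.36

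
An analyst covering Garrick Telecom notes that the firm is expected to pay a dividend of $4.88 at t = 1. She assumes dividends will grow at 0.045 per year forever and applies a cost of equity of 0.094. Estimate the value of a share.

$99.59

Gordon growth model: P₀ = D₁/(r − g), with D₁ = 4.88 given directly.
P₀ = 4.8800 / (0.094 − 0.045) = 4.8800 / 0.049 = 99.5918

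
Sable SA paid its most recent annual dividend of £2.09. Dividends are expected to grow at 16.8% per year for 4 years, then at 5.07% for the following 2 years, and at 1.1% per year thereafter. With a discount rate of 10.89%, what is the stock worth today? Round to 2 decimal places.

£38.13

Three-stage DDM. Project D₁…D_6; terminal Gordon value at t=6 with g = 0.011; discount at r = 0.1089.
D_1 = 2.4411
D_2 = 2.8512
D_3 = 3.3302
D_4 = 3.8897
D_5 = 4.0869
D_6 = 4.2941
TV_6 = 4.3414/(0.1089−0.011) = 44.3449
P₀ = Σ Dₜ/(1+r)ᵗ + TV_6/(1+r)^6 = 38.1319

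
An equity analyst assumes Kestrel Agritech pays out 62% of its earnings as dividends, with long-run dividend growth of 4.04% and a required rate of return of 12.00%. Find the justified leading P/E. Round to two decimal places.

Justified leading P/E = b/(r−g) = 0.62/(0.12−0.0404) = 7.7889

7.79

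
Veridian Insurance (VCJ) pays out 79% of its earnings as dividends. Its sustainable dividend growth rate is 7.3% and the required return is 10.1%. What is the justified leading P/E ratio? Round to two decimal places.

28.21

Justified leading P/E = b/(r−g) = 0.79/(0.101−0.073) = 28.2143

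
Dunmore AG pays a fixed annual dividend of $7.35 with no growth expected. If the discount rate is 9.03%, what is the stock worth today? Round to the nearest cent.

Zero-growth DDM (perpetuity): P₀ = D/r = 7.35 / 0.0903 = 81.3953

$81.40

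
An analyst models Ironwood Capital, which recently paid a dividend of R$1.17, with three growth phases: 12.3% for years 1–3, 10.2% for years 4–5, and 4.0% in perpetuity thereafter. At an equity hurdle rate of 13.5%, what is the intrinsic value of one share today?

R$17.30

Three-stage DDM. Project D₁…D_5; terminal Gordon value at t=5 with g = 0.04; discount at r = 0.135.
D_1 = 1.3139
D_2 = 1.4755
D_3 = 1.6570
D_4 = 1.8260
D_5 = 2.0123
TV_5 = 2.0928/(0.135−0.04) = 22.0292
P₀ = Σ Dₜ/(1+r)ᵗ + TV_5/(1+r)^5 = 17.3005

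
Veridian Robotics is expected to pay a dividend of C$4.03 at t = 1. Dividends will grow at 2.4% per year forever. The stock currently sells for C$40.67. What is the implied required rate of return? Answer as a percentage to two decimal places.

Rearranging the constant-growth DDM: r = D₁/P₀ + g.
r = 4.0300 / 40.67 + 0.024 = 0.09909 + 0.024 = 0.12309

12.31%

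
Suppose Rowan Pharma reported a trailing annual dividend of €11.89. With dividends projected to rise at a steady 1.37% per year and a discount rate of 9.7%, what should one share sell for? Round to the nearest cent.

€144.69

Gordon growth model: P₀ = D₁/(r − g). D₁ = 11.89 × (1 + 0.0137) = 12.0529.
P₀ = 12.0529 / (0.097 − 0.0137) = 12.0529 / 0.0833 = 144.6926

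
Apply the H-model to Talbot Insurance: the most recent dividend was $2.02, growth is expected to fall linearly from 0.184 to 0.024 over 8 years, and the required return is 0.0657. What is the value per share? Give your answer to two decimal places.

$80.61

H-model: P₀ = D₀[(1+g_L) + H(g_S−g_L)]/(r−g_L), with H = 8/2 = 4.
P₀ = 2.02 × [(1+0.024) + 4×(0.184−0.024)] / (0.0657−0.024)
   = 2.02 × 1.6640 / 0.0417 = 80.6062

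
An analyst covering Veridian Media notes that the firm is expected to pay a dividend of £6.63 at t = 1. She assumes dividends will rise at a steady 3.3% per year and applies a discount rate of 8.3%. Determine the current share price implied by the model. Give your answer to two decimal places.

Gordon growth model: P₀ = D₁/(r − g), with D₁ = 6.63 given directly.
P₀ = 6.6300 / (0.083 − 0.033) = 6.6300 / 0.05 = 132.6000

£132.60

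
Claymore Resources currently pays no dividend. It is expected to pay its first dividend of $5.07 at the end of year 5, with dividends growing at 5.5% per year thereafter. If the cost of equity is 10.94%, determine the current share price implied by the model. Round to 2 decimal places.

Deferred-dividend DDM. At t=4 the remaining stream is a growing perpetuity with first payment D_5 = 5.07.
V_4 = D_5/(r−g) = 5.07/(0.1094−0.055) = 93.1985
P₀ = V_4/(1+r)^4 = 93.1985/(1+0.1094)^4 = 61.5257

$61.53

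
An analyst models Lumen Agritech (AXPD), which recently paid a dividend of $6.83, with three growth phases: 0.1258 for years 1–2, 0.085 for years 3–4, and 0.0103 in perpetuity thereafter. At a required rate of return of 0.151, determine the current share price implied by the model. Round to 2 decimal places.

$66.87

Three-stage DDM. Project D₁…D_4; terminal Gordon value at t=4 with g = 0.0103; discount at r = 0.151.
D_1 = 7.6892
D_2 = 8.6565
D_3 = 9.3923
D_4 = 10.1907
TV_4 = 10.2956/(0.151−0.0103) = 73.1744
P₀ = Σ Dₜ/(1+r)ᵗ + TV_4/(1+r)^4 = 66.8730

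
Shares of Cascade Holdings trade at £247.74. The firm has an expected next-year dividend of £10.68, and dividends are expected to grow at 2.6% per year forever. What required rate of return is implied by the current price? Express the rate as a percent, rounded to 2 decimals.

6.91%

Rearranging the constant-growth DDM: r = D₁/P₀ + g.
r = 10.6800 / 247.74 + 0.026 = 0.04311 + 0.026 = 0.06911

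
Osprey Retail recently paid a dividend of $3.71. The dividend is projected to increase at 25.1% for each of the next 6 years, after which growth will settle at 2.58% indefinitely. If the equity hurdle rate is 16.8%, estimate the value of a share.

Two-stage DDM. Project D₁…D_6 at 0.251, terminal growth 0.0258, discount at r = 0.168.
D_1 = 4.6412
D_2 = 5.8062
D_3 = 7.2635
D_4 = 9.0866
D_5 = 11.3674
D_6 = 14.2206
Terminal value at t=6: TV = D_7/(r−g) = 14.5875/(0.168−0.0258) = 102.5843
P₀ = 4.6412/(1+0.168)^1 + 5.8062/(1+0.168)^2 + 7.2635/(1+0.168)^3 + 9.0866/(1+0.168)^4 + 11.3674/(1+0.168)^5 + 14.2206/(1+0.168)^6 + 102.5843/(1+0.168)^6 = 68.9047

$68.90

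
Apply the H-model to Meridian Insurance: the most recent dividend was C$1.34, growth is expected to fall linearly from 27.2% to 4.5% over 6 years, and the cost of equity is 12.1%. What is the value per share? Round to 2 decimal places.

H-model: P₀ = D₀[(1+g_L) + H(g_S−g_L)]/(r−g_L), with H = 6/2 = 3.
P₀ = 1.34 × [(1+0.045) + 3×(0.272−0.045)] / (0.121−0.045)
   = 1.34 × 1.7260 / 0.076 = 30.4321

C$30.43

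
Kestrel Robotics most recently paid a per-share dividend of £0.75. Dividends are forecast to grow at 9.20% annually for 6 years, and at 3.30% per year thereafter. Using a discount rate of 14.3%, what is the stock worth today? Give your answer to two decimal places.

Two-stage DDM. Project D₁…D_6 at 0.092, terminal growth 0.033, discount at r = 0.143.
D_1 = 0.8190
D_2 = 0.8943
D_3 = 0.9766
D_4 = 1.0665
D_5 = 1.1646
D_6 = 1.2717
Terminal value at t=6: TV = D_7/(r−g) = 1.3137/(0.143−0.033) = 11.9428
P₀ = 0.8190/(1+0.143)^1 + 0.8943/(1+0.143)^2 + 0.9766/(1+0.143)^3 + 1.0665/(1+0.143)^4 + 1.1646/(1+0.143)^5 + 1.2717/(1+0.143)^6 + 11.9428/(1+0.143)^6 = 9.2031

£9.20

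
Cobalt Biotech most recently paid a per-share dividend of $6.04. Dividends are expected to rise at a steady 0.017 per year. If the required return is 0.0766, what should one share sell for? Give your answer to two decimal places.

$103.07

Gordon growth model: P₀ = D₁/(r − g). D₁ = 6.04 × (1 + 0.017) = 6.1427.
P₀ = 6.1427 / (0.0766 − 0.017) = 6.1427 / 0.0596 = 103.0651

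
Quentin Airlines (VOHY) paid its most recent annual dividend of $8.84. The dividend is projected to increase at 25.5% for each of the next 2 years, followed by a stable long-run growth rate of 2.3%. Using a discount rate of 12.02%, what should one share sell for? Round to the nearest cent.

Two-stage DDM. Project D₁…D_2 at 0.255, terminal growth 0.023, discount at r = 0.1202.
D_1 = 11.0942
D_2 = 13.9232
Terminal value at t=2: TV = D_3/(r−g) = 14.2435/(0.1202−0.023) = 146.5376
P₀ = 11.0942/(1+0.1202)^1 + 13.9232/(1+0.1202)^2 + 146.5376/(1+0.1202)^2 = 137.7765

$137.78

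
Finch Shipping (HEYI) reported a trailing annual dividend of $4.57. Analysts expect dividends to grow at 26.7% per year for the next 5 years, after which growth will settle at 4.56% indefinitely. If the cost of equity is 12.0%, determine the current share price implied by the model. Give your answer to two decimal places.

$152.57

Two-stage DDM. Project D₁…D_5 at 0.267, terminal growth 0.0456, discount at r = 0.12.
D_1 = 5.7902
D_2 = 7.3362
D_3 = 9.2949
D_4 = 11.7767
D_5 = 14.9210
Terminal value at t=5: TV = D_6/(r−g) = 15.6014/(0.12−0.0456) = 209.6969
P₀ = 5.7902/(1+0.12)^1 + 7.3362/(1+0.12)^2 + 9.2949/(1+0.12)^3 + 11.7767/(1+0.12)^4 + 14.9210/(1+0.12)^5 + 209.6969/(1+0.12)^5 = 152.5726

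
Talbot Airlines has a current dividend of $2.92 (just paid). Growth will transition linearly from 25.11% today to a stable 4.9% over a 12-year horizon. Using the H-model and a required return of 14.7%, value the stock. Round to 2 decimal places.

$67.39

H-model: P₀ = D₀[(1+g_L) + H(g_S−g_L)]/(r−g_L), with H = 12/2 = 6.
P₀ = 2.92 × [(1+0.049) + 6×(0.2511−0.049)] / (0.147−0.049)
   = 2.92 × 2.2616 / 0.098 = 67.3864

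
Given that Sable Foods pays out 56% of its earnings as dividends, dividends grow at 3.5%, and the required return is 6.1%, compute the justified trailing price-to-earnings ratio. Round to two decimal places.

Justified trailing P/E = b(1+g)/(r−g) = 0.56×(1+0.035)/(0.061−0.035) = 22.2923

22.29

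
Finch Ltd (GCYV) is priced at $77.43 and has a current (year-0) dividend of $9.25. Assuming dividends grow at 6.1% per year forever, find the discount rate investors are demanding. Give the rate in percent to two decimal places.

18.77%

Rearranging the constant-growth DDM: r = D₁/P₀ + g.
D₁ = 9.25 × (1 + 0.061) = 9.8142.
r = 9.8142 / 77.43 + 0.061 = 0.12675 + 0.061 = 0.18775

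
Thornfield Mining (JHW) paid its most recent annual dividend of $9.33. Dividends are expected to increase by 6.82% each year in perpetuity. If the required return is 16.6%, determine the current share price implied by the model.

Gordon growth model: P₀ = D₁/(r − g). D₁ = 9.33 × (1 + 0.0682) = 9.9663.
P₀ = 9.9663 / (0.166 − 0.0682) = 9.9663 / 0.0978 = 101.9050

$101.90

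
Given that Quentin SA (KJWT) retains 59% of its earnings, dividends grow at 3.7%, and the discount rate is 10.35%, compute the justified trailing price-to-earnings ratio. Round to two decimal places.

Payout ratio b = 1 − 0.59 = 0.41.
Justified trailing P/E = b(1+g)/(r−g) = 0.41×(1+0.037)/(0.1035−0.037) = 6.3935

6.39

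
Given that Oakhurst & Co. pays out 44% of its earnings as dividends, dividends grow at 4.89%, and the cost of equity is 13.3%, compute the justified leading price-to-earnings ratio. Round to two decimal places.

Justified leading P/E = b/(r−g) = 0.44/(0.133−0.0489) = 5.2319

5.23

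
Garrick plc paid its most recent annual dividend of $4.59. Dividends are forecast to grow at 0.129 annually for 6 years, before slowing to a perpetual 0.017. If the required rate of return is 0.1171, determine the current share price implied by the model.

$78.28

Two-stage DDM. Project D₁…D_6 at 0.129, terminal growth 0.017, discount at r = 0.1171.
D_1 = 5.1821
D_2 = 5.8506
D_3 = 6.6053
D_4 = 7.4574
D_5 = 8.4194
D_6 = 9.5055
Terminal value at t=6: TV = D_7/(r−g) = 9.6671/(0.1171−0.017) = 96.5747
P₀ = 5.1821/(1+0.1171)^1 + 5.8506/(1+0.1171)^2 + 6.6053/(1+0.1171)^3 + 7.4574/(1+0.1171)^4 + 8.4194/(1+0.1171)^5 + 9.5055/(1+0.1171)^6 + 96.5747/(1+0.1171)^6 = 78.2800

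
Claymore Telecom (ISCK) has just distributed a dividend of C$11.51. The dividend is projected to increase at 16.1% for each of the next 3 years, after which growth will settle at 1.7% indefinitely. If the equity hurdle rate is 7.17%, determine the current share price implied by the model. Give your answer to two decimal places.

Two-stage DDM. Project D₁…D_3 at 0.161, terminal growth 0.017, discount at r = 0.0717.
D_1 = 13.3631
D_2 = 15.5146
D_3 = 18.0124
Terminal value at t=3: TV = D_4/(r−g) = 18.3186/(0.0717−0.017) = 334.8926
P₀ = 13.3631/(1+0.0717)^1 + 15.5146/(1+0.0717)^2 + 18.0124/(1+0.0717)^3 + 334.8926/(1+0.0717)^3 = 312.6841

C$312.68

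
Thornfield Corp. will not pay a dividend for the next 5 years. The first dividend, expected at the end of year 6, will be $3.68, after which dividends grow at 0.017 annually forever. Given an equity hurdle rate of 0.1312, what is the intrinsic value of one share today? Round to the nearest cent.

Deferred-dividend DDM. At t=5 the remaining stream is a growing perpetuity with first payment D_6 = 3.68.
V_5 = D_6/(r−g) = 3.68/(0.1312−0.017) = 32.2242
P₀ = V_5/(1+r)^5 = 32.2242/(1+0.1312)^5 = 17.3974

$17.40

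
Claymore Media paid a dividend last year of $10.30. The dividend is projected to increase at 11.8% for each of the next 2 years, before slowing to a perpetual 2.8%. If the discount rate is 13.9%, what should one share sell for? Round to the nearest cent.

Two-stage DDM. Project D₁…D_2 at 0.118, terminal growth 0.028, discount at r = 0.139.
D_1 = 11.5154
D_2 = 12.8742
Terminal value at t=2: TV = D_3/(r−g) = 13.2347/(0.139−0.028) = 119.2315
P₀ = 11.5154/(1+0.139)^1 + 12.8742/(1+0.139)^2 + 119.2315/(1+0.139)^2 = 111.9397

$111.94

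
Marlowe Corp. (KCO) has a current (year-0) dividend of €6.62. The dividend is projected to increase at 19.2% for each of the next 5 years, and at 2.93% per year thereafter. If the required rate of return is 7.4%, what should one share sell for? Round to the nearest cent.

Two-stage DDM. Project D₁…D_5 at 0.192, terminal growth 0.0293, discount at r = 0.074.
D_1 = 7.8910
D_2 = 9.4061
D_3 = 11.2121
D_4 = 13.3648
D_5 = 15.9309
Terminal value at t=5: TV = D_6/(r−g) = 16.3976/(0.074−0.0293) = 366.8375
P₀ = 7.8910/(1+0.074)^1 + 9.4061/(1+0.074)^2 + 11.2121/(1+0.074)^3 + 13.3648/(1+0.074)^4 + 15.9309/(1+0.074)^5 + 366.8375/(1+0.074)^5 = 302.4615

€302.46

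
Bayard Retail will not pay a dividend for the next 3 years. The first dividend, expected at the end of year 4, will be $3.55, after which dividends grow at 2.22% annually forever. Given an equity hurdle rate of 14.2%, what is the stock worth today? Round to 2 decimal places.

Deferred-dividend DDM. At t=3 the remaining stream is a growing perpetuity with first payment D_4 = 3.55.
V_3 = D_4/(r−g) = 3.55/(0.142−0.0222) = 29.6327
P₀ = V_3/(1+r)^3 = 29.6327/(1+0.142)^3 = 19.8963

$19.90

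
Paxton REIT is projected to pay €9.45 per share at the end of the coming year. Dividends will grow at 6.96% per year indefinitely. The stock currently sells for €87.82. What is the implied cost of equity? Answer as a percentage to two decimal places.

Rearranging the constant-growth DDM: r = D₁/P₀ + g.
r = 9.4500 / 87.82 + 0.0696 = 0.10761 + 0.0696 = 0.17721

17.72%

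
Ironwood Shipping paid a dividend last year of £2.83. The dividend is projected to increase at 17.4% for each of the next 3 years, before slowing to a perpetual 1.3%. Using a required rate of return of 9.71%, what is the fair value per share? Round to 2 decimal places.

£51.51

Two-stage DDM. Project D₁…D_3 at 0.174, terminal growth 0.013, discount at r = 0.0971.
D_1 = 3.3224
D_2 = 3.9005
D_3 = 4.5792
Terminal value at t=3: TV = D_4/(r−g) = 4.6387/(0.0971−0.013) = 55.1574
P₀ = 3.3224/(1+0.0971)^1 + 3.9005/(1+0.0971)^2 + 4.5792/(1+0.0971)^3 + 55.1574/(1+0.0971)^3 = 51.5069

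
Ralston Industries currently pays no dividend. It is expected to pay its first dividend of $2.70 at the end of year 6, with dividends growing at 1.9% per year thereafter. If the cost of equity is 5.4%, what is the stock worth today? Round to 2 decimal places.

$59.31

Deferred-dividend DDM. At t=5 the remaining stream is a growing perpetuity with first payment D_6 = 2.70.
V_5 = D_6/(r−g) = 2.70/(0.054−0.019) = 77.1429
P₀ = V_5/(1+r)^5 = 77.1429/(1+0.054)^5 = 59.3052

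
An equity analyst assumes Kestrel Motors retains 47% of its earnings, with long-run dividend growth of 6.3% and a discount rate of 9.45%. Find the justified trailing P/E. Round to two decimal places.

Payout ratio b = 1 − 0.47 = 0.53.
Justified trailing P/E = b(1+g)/(r−g) = 0.53×(1+0.063)/(0.0945−0.063) = 17.8854

17.89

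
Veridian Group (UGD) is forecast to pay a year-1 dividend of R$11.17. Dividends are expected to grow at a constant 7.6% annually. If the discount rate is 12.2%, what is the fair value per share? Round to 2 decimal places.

R$242.83

Gordon growth model: P₀ = D₁/(r − g), with D₁ = 11.17 given directly.
P₀ = 11.1700 / (0.122 − 0.076) = 11.1700 / 0.046 = 242.8261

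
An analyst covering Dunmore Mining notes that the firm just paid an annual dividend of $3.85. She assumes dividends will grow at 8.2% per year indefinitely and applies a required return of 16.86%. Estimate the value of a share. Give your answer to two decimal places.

Gordon growth model: P₀ = D₁/(r − g). D₁ = 3.85 × (1 + 0.082) = 4.1657.
P₀ = 4.1657 / (0.1686 − 0.082) = 4.1657 / 0.0866 = 48.1028

$48.10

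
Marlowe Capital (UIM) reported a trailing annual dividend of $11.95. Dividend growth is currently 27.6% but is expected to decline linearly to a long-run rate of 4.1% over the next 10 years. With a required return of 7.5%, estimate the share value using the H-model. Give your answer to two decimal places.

$778.86

H-model: P₀ = D₀[(1+g_L) + H(g_S−g_L)]/(r−g_L), with H = 10/2 = 5.
P₀ = 11.95 × [(1+0.041) + 5×(0.276−0.041)] / (0.075−0.041)
   = 11.95 × 2.2160 / 0.034 = 778.8588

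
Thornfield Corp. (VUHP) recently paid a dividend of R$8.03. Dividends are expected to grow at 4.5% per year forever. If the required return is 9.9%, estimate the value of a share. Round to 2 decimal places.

R$155.40

Gordon growth model: P₀ = D₁/(r − g). D₁ = 8.03 × (1 + 0.045) = 8.3913.
P₀ = 8.3913 / (0.099 − 0.045) = 8.3913 / 0.054 = 155.3954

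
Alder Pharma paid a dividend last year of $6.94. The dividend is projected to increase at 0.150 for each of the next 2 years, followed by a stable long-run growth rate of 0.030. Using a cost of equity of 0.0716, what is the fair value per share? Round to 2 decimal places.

$213.33

Two-stage DDM. Project D₁…D_2 at 0.15, terminal growth 0.03, discount at r = 0.0716.
D_1 = 7.9810
D_2 = 9.1781
Terminal value at t=2: TV = D_3/(r−g) = 9.4535/(0.0716−0.03) = 227.2475
P₀ = 7.9810/(1+0.0716)^1 + 9.1781/(1+0.0716)^2 + 227.2475/(1+0.0716)^2 = 213.3348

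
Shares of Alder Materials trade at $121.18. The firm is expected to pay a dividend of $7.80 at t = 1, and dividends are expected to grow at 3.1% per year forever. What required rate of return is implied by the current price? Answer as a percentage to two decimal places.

9.54%

Rearranging the constant-growth DDM: r = D₁/P₀ + g.
r = 7.8000 / 121.18 + 0.031 = 0.06437 + 0.031 = 0.09537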